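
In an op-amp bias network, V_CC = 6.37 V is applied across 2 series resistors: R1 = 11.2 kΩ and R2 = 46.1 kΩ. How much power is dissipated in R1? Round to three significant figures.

P ≈ 0.138 mW

The common current is I = 6.37/57.30 = 0.1112 mA.
V(R1) = I·R = 1.245 V; P = V·I = 1.245 × 0.1112 = 0.1384 mW.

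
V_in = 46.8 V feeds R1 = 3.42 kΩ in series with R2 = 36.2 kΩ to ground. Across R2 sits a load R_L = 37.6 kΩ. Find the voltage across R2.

V_out ≈ 39.5 V

R2 ‖ R_L = (36.2 × 37.6)/(36.2 + 37.6) = 18.44 kΩ.
Voltage divider with the loaded lower leg: V_out = 46.8 × 18.44/(3.42 + 18.44) = 46.8 × 0.8436 = 39.48 V.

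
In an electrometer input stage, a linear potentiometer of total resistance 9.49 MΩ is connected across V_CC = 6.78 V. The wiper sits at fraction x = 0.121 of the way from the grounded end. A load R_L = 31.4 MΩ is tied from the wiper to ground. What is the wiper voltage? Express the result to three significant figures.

V_out ≈ 0.795 V

Lower segment x·R_p = 1.148 MΩ; upper segment (1−x)·R_p = 8.342 MΩ.
(x·R_p) ‖ R_L = 1.108 MΩ.
V_out = 6.78 × 1.108/(8.342 + 1.108) = 0.7948 V.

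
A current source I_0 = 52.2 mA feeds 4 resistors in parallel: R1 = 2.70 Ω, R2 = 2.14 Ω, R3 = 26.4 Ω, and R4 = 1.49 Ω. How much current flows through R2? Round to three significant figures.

I ≈ 15.8 mA

Total conductance ΣG = 1/2.70 + 1/2.14 + 1/26.4 + 1/1.49 = 1.547 (units of 1/Ω).
R2 takes the fraction G_k/ΣG = 0.4673/1.547 = 0.3021, so I = 52.2 × 0.3021 = 15.77 mA.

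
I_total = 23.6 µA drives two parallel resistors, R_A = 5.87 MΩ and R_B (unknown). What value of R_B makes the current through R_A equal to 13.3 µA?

In a two-way split, I_A/I_total = R_B/(R_A + R_B).
13.3/23.6 = R_B/(R_A + R_B) → R_B = R_A · (0.5636)/(1 − 0.5636) = 5.87 × 1.291 = 7.580 MΩ.

R_B ≈ 7.58 MΩ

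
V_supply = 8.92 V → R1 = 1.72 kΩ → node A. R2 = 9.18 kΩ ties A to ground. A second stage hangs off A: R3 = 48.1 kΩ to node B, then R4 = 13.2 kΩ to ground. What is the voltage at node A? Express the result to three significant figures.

V_A ≈ 7.34 V

Node A sees R2 in parallel with the series input of stage 2, R3 + R4 = 61.30 kΩ.
Effective lower resistance at A: R2 ‖ 61.30 = 7.984 kΩ.
So V_A = 8.92 × 0.8228 = 7.339 V.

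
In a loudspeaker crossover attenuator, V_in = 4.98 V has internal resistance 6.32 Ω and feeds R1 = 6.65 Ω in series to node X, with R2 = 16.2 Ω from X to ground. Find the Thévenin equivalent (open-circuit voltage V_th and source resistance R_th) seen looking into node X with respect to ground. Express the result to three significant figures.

V_th ≈ 2.77 V, R_th ≈ 7.20 Ω

R1' = 6.32 + 6.65 = 12.97 Ω (source resistance + R1).
Open-circuit (no load on X): V_th = V_in · R2/(R1' + R2) = 4.98 × 16.2/(12.97 + 16.2) = 2.766 V.
With V_in suppressed (replaced by a short), R_th = R1' ‖ R2 = (12.97 × 16.2)/(12.97 + 16.2) = 7.203 Ω.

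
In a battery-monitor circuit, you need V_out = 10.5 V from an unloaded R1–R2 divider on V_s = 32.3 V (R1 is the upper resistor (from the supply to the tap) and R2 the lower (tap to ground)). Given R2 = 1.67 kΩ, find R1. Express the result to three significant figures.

R1 ≈ 3.47 kΩ

V_out/V_s = R2/(R1+R2) = 0.3251.
So R1 = R2 · (V_s/V_out − 1) = 1.67 × (32.3/10.5 − 1) = 1.67 × 2.076 = 3.467 kΩ.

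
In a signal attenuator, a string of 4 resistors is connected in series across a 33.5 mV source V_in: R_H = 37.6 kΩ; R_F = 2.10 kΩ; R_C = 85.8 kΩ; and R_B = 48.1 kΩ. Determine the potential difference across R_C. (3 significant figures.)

V ≈ 16.6 mV

ΣR = 37.6 + 2.10 + 85.8 + 48.1 = 173.6 kΩ.
V = V_in · R/ΣR = 33.5 × 0.4942 = 16.56 mV.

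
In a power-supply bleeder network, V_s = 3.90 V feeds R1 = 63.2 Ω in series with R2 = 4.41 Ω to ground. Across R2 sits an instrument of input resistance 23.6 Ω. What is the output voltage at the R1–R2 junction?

V_out ≈ 0.217 V

The load sits in parallel with R2, giving an effective lower resistance R2' = R2·R_L/(R2+R_L) = 3.716 Ω.
Then V_out = V_s · R2'/(R1 + R2') = 3.90 × 3.716/66.92 = 0.2166 V.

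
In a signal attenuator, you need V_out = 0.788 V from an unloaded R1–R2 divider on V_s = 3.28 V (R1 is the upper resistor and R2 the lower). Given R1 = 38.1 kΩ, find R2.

R2 ≈ 12.0 kΩ

The divider ratio is R2/(R1+R2) = 0.788/3.28 = 0.2402.
R2 = R1 · 0.2402/(1 − 0.2402) = 12.05 kΩ.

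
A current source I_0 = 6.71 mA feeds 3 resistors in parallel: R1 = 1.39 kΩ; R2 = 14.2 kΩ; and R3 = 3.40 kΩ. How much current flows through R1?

I ≈ 4.45 mA

ΣG = 1/1.39 + 1/14.2 + 1/3.40 = 1.084.
By the current-divider rule, I = I_0 · G_k/ΣG = 6.71 × 0.6637 = 4.453 mA.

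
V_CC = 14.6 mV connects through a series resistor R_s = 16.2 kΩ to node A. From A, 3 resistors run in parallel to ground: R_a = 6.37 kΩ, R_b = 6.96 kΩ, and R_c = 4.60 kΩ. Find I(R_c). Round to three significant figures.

Equivalent of the parallel group: R_p = 1.930 kΩ.
V_A by voltage divider: V_A = 14.6 × 1.930/(16.2 + 1.930) = 1.554 mV.
Branch current I = V_A/R_c = 1.554/4.60 = 0.3379 µA.
(Equivalently: I_total = 0.8053 µA, then current-divider fraction G_k/ΣG = 0.4196.)

I ≈ 0.338 µA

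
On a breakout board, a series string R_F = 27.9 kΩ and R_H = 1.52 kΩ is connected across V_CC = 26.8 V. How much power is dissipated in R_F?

P ≈ 23.2 mW

The common current is I = 26.8/29.42 = 0.9109 mA.
P = I²R = 0.8298 × 27.9 = 23.15 mW.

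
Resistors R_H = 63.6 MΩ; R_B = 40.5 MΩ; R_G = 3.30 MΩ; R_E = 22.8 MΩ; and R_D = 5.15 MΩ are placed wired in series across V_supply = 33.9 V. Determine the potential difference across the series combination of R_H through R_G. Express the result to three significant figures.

Series total: ΣR = 63.6 + 40.5 + 3.30 + 22.8 + 5.15 = 135.3 MΩ.
R_{R_H..R_G} = 63.6 + 40.5 + 3.30 = 107.4 MΩ.
By the voltage-divider rule, V = 33.9 × 107.4/135.3 = 26.90 V.

V ≈ 26.9 V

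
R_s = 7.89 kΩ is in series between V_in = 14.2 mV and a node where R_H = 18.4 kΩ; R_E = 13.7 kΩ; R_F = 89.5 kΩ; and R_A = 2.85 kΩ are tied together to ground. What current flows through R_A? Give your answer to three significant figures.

Equivalent of the parallel group: R_p = 2.043 kΩ.
V_A by voltage divider: V_A = 14.2 × 2.043/(7.89 + 2.043) = 2.921 mV.
I(R_A) = V_A / R_A = 2.921/2.85 = 1.025 µA.
(Check via current divider: I_total = 1.430 µA; share G_k/ΣG = 0.7170 → same result.)

I ≈ 1.02 µA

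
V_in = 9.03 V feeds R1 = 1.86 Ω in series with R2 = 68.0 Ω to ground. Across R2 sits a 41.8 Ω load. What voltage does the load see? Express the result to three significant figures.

V_out ≈ 8.42 V

First combine the lower leg with the load: R2 ‖ R_L = 25.89 Ω.
Then V_out = V_in · R2'/(R1 + R2') = 9.03 × 25.89/27.75 = 8.425 V.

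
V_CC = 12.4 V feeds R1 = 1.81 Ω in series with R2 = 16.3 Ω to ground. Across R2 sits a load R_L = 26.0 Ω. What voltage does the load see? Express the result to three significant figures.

V_out ≈ 10.5 V

First combine the lower leg with the load: R2 ‖ R_L = 10.02 Ω.
Voltage divider with the loaded lower leg: V_out = 12.4 × 10.02/(1.81 + 10.02) = 12.4 × 0.8470 = 10.50 V.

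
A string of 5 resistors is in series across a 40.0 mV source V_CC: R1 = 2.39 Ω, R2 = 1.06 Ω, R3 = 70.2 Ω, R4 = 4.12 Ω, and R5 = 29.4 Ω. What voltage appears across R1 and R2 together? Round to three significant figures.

ΣR = 2.39 + 1.06 + 70.2 + 4.12 + 29.4 = 107.2 Ω.
R_{R1..R2} = 2.39 + 1.06 = 3.450 Ω.
V = V_CC · R/ΣR = 40.0 × 0.03219 = 1.288 mV.

V ≈ 1.29 mV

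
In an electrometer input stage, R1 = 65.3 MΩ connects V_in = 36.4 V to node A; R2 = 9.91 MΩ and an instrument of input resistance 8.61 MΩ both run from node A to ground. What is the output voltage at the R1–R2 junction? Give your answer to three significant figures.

V_out ≈ 2.40 V

The load sits in parallel with R2, giving an effective lower resistance R2' = R2·R_L/(R2+R_L) = 4.607 MΩ.
Voltage divider with the loaded lower leg: V_out = 36.4 × 4.607/(65.3 + 4.607) = 36.4 × 0.06590 = 2.399 V.
(Unloaded it would be 4.80 V; the load pulls it down.)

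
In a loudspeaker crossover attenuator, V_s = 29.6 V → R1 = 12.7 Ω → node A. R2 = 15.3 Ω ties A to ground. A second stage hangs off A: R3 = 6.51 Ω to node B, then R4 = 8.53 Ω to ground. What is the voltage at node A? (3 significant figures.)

Looking into the second stage from A: R3 + R4 = 15.04 Ω appears in parallel with R2.
Effective lower resistance at A: R2 ‖ 15.04 = 7.584 Ω.
So V_A = 29.6 × 0.3739 = 11.07 V.

V_A ≈ 11.1 V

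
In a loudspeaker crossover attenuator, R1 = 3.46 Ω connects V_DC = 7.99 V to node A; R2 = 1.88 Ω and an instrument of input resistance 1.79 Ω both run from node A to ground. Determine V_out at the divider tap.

The load sits in parallel with R2, giving an effective lower resistance R2' = R2·R_L/(R2+R_L) = 0.9169 Ω.
Now apply the divider: V_out = 7.99 × 0.2095 = 1.674 V.

V_out ≈ 1.67 V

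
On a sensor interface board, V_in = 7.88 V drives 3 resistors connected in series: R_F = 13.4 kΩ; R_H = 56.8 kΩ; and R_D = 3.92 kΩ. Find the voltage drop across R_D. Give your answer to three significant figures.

Total series resistance ΣR = 13.4 + 56.8 + 3.92 = 74.12 kΩ.
Voltage divider: V = V_in · (3.920 / 74.12) = 7.88 × 0.05289 = 0.4168 V.

V ≈ 0.417 V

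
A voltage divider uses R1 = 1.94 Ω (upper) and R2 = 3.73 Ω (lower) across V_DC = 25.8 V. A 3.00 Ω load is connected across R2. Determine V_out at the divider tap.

R2 ‖ R_L = (3.73 × 3.00)/(3.73 + 3.00) = 1.663 Ω.
Voltage divider with the loaded lower leg: V_out = 25.8 × 1.663/(1.94 + 1.663) = 25.8 × 0.4615 = 11.91 V.
(Unloaded it would be 17.0 V; the load pulls it down.)

V_out ≈ 11.9 V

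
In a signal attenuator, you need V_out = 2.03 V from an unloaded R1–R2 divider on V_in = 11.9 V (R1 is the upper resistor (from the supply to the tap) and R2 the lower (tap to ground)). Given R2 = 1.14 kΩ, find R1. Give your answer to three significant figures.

R1 ≈ 5.54 kΩ

The divider ratio is R2/(R1+R2) = 2.03/11.9 = 0.1706.
Rearranging, R1 = R2·(1−k)/k = 1.14 × 4.862 = 5.543 kΩ.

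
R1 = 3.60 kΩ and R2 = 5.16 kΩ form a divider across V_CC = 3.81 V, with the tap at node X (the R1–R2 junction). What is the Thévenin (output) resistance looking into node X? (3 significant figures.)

R_th ≈ 2.12 kΩ

Zeroing V_CC shorts the top of R1 to ground, so R_th = R1 ‖ R2 = 2.121 kΩ.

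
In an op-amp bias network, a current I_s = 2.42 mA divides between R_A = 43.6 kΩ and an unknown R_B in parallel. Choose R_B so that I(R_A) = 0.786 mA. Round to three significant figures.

Two-branch current divider: I_A = I_s · R_B/(R_A + R_B).
With f = 0.3248, R_B = R_A · f/(1−f) = 43.6 × 0.4810 = 20.97 kΩ.

R_B ≈ 21.0 kΩ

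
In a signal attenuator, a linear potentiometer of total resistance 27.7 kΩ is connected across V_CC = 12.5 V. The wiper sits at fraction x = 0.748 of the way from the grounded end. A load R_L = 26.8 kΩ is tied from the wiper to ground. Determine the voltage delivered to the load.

V_out ≈ 7.83 V

Lower segment x·R_p = 20.72 kΩ; upper segment (1−x)·R_p = 6.980 kΩ.
R_L loads the lower segment: effective lower R = 11.69 kΩ.
Then V_out = V_CC · 11.69/(6.980 + 11.69) = 7.825 V.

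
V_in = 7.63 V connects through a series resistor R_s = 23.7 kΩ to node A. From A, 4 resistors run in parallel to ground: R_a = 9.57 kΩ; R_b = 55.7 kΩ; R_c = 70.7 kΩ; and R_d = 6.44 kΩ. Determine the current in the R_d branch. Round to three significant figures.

Parallel bank: R_p = 1/(1/9.57 + 1/55.7 + 1/70.7 + 1/6.44) = 3.426 kΩ.
V_A = 7.63 × 3.426/27.13 = 0.9637 V.
Branch current I = V_A/R_d = 0.9637/6.44 = 0.1496 mA.

I ≈ 0.150 mA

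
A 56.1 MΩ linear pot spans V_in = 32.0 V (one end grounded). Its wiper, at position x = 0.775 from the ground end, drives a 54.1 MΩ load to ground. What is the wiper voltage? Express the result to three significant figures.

V_out ≈ 21.0 V

The pot divides into 12.62 MΩ above the wiper and 43.48 MΩ below.
R_L loads the lower segment: effective lower R = 24.11 MΩ.
V_out = 32.0 × 24.11/(12.62 + 24.11) = 21.00 V.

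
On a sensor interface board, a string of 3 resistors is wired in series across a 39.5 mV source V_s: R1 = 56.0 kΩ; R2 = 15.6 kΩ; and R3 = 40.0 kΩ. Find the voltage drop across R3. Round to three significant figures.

Total series resistance ΣR = 56.0 + 15.6 + 40.0 = 111.6 kΩ.
V = V_s · R/ΣR = 39.5 × 0.3584 = 14.16 mV.

V ≈ 14.2 mV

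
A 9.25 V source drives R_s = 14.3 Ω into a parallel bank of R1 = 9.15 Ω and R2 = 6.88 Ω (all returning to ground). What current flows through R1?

I ≈ 0.218 A

Parallel bank: R_p = 1/(1/9.15 + 1/6.88) = 3.927 Ω.
V_A = 9.25 × 3.927/18.23 = 1.993 V.
I(R1) = V_A / R1 = 1.993/9.15 = 0.2178 A.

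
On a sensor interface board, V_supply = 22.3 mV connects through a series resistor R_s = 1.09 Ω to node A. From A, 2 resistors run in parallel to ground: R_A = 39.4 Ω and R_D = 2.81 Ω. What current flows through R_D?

I ≈ 5.61 mA

Combine the parallel branches: R_p = (1/39.4 + 1/2.81)⁻¹ = 2.623 Ω.
Node voltage V_A = V_supply · R_p/(R_s + R_p) = 22.3 × 0.7064 = 15.75 mV.
I(R_D) = V_A / R_D = 15.75/2.81 = 5.606 mA.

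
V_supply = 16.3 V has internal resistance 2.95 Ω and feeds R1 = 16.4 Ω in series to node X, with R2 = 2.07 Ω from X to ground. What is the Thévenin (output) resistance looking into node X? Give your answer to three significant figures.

R_th ≈ 1.87 Ω

R1' = 2.95 + 16.4 = 19.35 Ω (source resistance + R1).
Looking into X with the source shorted: R_th = R1'·R2/(R1'+R2) = 19.35 × 2.07/21.42 = 1.870 Ω.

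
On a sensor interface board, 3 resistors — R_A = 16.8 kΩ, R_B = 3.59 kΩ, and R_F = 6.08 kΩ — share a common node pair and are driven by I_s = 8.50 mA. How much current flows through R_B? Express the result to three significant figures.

ΣG = 1/16.8 + 1/3.59 + 1/6.08 = 0.5025.
R_B takes the fraction G_k/ΣG = 0.2786/0.5025 = 0.5543, so I = 8.50 × 0.5543 = 4.711 mA.

I ≈ 4.71 mA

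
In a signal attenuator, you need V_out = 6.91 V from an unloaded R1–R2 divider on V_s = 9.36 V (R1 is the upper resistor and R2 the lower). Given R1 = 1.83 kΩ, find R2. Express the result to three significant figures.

The divider ratio is R2/(R1+R2) = 6.91/9.36 = 0.7382.
So R2 = R1 · V_out/(V_s − V_out) = 1.83 × 6.91/(9.36 − 6.91) = 1.83 × 2.820 = 5.161 kΩ.

R2 ≈ 5.16 kΩ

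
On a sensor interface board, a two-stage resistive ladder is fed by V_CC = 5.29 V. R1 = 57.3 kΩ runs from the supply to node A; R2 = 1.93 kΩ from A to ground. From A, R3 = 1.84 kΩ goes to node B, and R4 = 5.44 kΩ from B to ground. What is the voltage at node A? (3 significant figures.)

V_A ≈ 0.137 V

Node A sees R2 in parallel with the series input of stage 2, R3 + R4 = 7.280 kΩ.
Effective lower resistance at A: R2 ‖ 7.280 = 1.526 kΩ.
So V_A = 5.29 × 0.02593 = 0.1372 V.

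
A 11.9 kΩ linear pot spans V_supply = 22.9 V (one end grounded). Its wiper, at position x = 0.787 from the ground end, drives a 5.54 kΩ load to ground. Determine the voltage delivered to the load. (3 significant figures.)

V_out ≈ 13.3 V

Lower segment x·R_p = 9.365 kΩ; upper segment (1−x)·R_p = 2.535 kΩ.
Lower segment in parallel with the load: 9.365 ‖ 5.54 = 3.481 kΩ.
Loaded-divider output: V_out = 22.9 × 0.5786 = 13.25 V.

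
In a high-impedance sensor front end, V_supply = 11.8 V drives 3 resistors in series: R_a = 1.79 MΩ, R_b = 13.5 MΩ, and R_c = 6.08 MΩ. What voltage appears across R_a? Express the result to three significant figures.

Total series resistance ΣR = 1.79 + 13.5 + 6.08 = 21.37 MΩ.
Voltage divider: V = V_supply · (1.790 / 21.37) = 11.8 × 0.08376 = 0.9884 V.

V ≈ 0.988 V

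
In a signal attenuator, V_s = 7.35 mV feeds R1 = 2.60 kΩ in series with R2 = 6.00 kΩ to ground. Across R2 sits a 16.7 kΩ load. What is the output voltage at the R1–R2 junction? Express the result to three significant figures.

V_out ≈ 4.63 mV

R2 ‖ R_L = (6.00 × 16.7)/(6.00 + 16.7) = 4.414 kΩ.
Then V_out = V_s · R2'/(R1 + R2') = 7.35 × 4.414/7.014 = 4.625 mV.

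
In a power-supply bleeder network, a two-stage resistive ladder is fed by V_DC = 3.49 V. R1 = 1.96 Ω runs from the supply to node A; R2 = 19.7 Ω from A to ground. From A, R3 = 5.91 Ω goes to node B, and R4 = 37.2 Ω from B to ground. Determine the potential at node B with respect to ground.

V_B ≈ 2.63 V

Looking into the second stage from A: R3 + R4 = 43.11 Ω appears in parallel with R2.
Effective lower resistance at A: R2 ‖ 43.11 = 13.52 Ω.
V_A = 3.49 × 13.52/(1.96 + 13.52) = 3.048 V.
Then the unloaded second divider: V_B = V_A × R4/(R3+R4) = 3.048 × 0.8629 = 2.630 V.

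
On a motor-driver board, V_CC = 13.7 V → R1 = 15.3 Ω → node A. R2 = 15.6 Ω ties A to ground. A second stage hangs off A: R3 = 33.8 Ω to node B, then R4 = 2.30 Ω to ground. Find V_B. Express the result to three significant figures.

Node A sees R2 in parallel with the series input of stage 2, R3 + R4 = 36.10 Ω.
R2 ‖ (R3+R4) = 10.89 Ω.
So V_A = 13.7 × 0.4159 = 5.697 V.
Stage 2 is unloaded, so V_B = V_A · R4/(R3+R4) = 5.697 × 2.30/36.10 = 0.3630 V.

V_B ≈ 0.363 V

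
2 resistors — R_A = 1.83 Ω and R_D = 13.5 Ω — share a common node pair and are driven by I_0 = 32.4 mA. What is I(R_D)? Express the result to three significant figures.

For two parallel branches, I_k = I_0 · (other R)/(sum of R).
So I = 32.4 × 1.83/15.33 = 3.868 mA.

I ≈ 3.87 mA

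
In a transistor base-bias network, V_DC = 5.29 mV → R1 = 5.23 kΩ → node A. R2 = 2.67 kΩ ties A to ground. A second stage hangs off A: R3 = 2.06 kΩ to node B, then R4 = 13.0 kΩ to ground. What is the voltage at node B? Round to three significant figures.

V_B ≈ 1.38 mV

The second stage (R3 + R4 = 15.06 kΩ) loads node A in parallel with R2.
Effective lower resistance at A: R2 ‖ 15.06 = 2.268 kΩ.
First divider: V_A = V_DC · 2.268/(5.23 + 2.268) = 1.600 mV.
Then the unloaded second divider: V_B = V_A × R4/(R3+R4) = 1.600 × 0.8632 = 1.381 mV.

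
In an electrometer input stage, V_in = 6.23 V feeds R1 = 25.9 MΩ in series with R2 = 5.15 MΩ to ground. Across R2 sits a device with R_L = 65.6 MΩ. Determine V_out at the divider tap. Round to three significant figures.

V_out ≈ 0.970 V

R2 ‖ R_L = (5.15 × 65.6)/(5.15 + 65.6) = 4.775 MΩ.
Now apply the divider: V_out = 6.23 × 0.1557 = 0.9698 V.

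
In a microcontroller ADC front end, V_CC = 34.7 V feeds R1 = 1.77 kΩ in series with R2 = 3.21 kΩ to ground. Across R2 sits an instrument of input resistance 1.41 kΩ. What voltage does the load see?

R2 ‖ R_L = (3.21 × 1.41)/(3.21 + 1.41) = 0.9797 kΩ.
Voltage divider with the loaded lower leg: V_out = 34.7 × 0.9797/(1.77 + 0.9797) = 34.7 × 0.3563 = 12.36 V.

V_out ≈ 12.4 V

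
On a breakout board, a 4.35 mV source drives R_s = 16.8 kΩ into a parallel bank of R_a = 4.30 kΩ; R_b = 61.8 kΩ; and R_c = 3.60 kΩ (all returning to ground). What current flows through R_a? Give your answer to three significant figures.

I ≈ 0.103 µA

Equivalent of the parallel group: R_p = 1.899 kΩ.
V_A by voltage divider: V_A = 4.35 × 1.899/(16.8 + 1.899) = 0.4418 mV.
I(R_a) = V_A / R_a = 0.4418/4.30 = 0.1028 µA.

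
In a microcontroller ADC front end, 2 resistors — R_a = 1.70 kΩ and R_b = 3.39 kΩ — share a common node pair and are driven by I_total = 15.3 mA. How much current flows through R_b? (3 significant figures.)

I ≈ 5.11 mA

For two parallel branches, I_k = I_total · (other R)/(sum of R).
So I = 15.3 × 1.70/5.090 = 5.110 mA.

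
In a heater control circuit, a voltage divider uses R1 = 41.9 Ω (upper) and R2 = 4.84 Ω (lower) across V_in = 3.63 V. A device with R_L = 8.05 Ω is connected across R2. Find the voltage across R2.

V_out ≈ 0.244 V

R2 ‖ R_L = (4.84 × 8.05)/(4.84 + 8.05) = 3.023 Ω.
Then V_out = V_in · R2'/(R1 + R2') = 3.63 × 3.023/44.92 = 0.2442 V.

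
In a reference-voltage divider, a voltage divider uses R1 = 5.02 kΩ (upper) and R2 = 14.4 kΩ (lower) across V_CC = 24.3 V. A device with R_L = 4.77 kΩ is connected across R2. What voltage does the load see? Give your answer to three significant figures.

V_out ≈ 10.1 V

First combine the lower leg with the load: R2 ‖ R_L = 3.583 kΩ.
Voltage divider with the loaded lower leg: V_out = 24.3 × 3.583/(5.02 + 3.583) = 24.3 × 0.4165 = 10.12 V.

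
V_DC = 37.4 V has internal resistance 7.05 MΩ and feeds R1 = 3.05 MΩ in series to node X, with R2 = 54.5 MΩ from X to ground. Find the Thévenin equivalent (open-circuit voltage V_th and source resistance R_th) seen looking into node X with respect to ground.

V_th ≈ 31.6 V, R_th ≈ 8.52 MΩ

R1' = 7.05 + 3.05 = 10.10 MΩ (source resistance + R1).
With X open, the divider is unloaded: V_th = 37.4 × 54.5/64.60 = 31.55 V.
Looking into X with the source shorted: R_th = R1'·R2/(R1'+R2) = 10.10 × 54.5/64.60 = 8.521 MΩ.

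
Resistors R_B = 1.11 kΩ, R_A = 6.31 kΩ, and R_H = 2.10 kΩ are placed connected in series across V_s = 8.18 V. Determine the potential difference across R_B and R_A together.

Series total: ΣR = 1.11 + 6.31 + 2.10 = 9.520 kΩ.
R_{R_B..R_A} = 1.11 + 6.31 = 7.420 kΩ.
By the voltage-divider rule, V = 8.18 × 7.420/9.520 = 6.376 V.

V ≈ 6.38 V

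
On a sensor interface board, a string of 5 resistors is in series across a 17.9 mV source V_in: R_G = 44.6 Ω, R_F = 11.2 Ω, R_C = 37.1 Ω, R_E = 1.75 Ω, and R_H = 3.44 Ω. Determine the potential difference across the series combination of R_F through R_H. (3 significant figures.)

V ≈ 9.76 mV

ΣR = 44.6 + 11.2 + 37.1 + 1.75 + 3.44 = 98.09 Ω.
R_{R_F..R_H} = 11.2 + 37.1 + 1.75 + 3.44 = 53.49 Ω.
By the voltage-divider rule, V = 17.9 × 53.49/98.09 = 9.761 mV.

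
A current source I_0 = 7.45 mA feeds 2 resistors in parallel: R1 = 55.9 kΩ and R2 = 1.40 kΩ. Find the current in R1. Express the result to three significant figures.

I ≈ 0.182 mA

Two-branch current divider: I_k = I_0 · R_other/(R_1 + R_2).
I(R1) = 7.45 × 1.40/(55.9 + 1.40) = 7.45 × 0.02443 = 0.1820 mA.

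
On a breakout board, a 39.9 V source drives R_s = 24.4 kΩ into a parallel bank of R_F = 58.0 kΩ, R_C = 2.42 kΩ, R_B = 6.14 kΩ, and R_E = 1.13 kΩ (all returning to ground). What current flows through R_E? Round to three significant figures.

I ≈ 0.953 mA

Parallel bank: R_p = 1/(1/58.0 + 1/2.42 + 1/6.14 + 1/1.13) = 0.6765 kΩ.
V_A = 39.9 × 0.6765/25.08 = 1.076 V.
I(R_E) = V_A / R_E = 1.076/1.13 = 0.9525 mA.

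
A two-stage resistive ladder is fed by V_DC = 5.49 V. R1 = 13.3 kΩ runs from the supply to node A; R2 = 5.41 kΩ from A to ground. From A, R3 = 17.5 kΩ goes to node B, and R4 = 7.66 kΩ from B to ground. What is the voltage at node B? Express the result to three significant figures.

V_B ≈ 0.419 V

Looking into the second stage from A: R3 + R4 = 25.16 kΩ appears in parallel with R2.
R2 ‖ (R3+R4) = 4.453 kΩ.
V_A = 5.49 × 4.453/(13.3 + 4.453) = 1.377 V.
V_B = V_A × 0.3045 = 0.4192 V.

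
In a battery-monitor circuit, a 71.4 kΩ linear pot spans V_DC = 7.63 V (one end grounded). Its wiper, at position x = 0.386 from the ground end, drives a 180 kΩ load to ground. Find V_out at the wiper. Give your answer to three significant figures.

V_out ≈ 2.69 V

Split the track: R_lower = x·R_p = 27.56 kΩ, R_upper = (1−x)·R_p = 43.84 kΩ.
R_L loads the lower segment: effective lower R = 23.90 kΩ.
V_out = 7.63 × 23.90/(43.84 + 23.90) = 2.692 V.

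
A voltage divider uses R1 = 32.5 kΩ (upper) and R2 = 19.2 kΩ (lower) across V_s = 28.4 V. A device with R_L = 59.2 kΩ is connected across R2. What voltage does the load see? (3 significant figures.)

V_out ≈ 8.76 V

First combine the lower leg with the load: R2 ‖ R_L = 14.50 kΩ.
Now apply the divider: V_out = 28.4 × 0.3085 = 8.761 V.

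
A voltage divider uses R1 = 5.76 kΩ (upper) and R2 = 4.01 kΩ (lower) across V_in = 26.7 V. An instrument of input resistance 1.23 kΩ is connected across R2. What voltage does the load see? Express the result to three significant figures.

V_out ≈ 3.75 V

First combine the lower leg with the load: R2 ‖ R_L = 0.9413 kΩ.
Then V_out = V_in · R2'/(R1 + R2') = 26.7 × 0.9413/6.701 = 3.750 V.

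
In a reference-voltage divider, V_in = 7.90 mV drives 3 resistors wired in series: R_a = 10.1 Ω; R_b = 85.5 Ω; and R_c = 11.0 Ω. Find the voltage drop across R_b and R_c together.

V ≈ 7.15 mV

Total series resistance ΣR = 10.1 + 85.5 + 11.0 = 106.6 Ω.
R_{R_b..R_c} = 85.5 + 11.0 = 96.50 Ω.
By the voltage-divider rule, V = 7.90 × 96.50/106.6 = 7.152 mV.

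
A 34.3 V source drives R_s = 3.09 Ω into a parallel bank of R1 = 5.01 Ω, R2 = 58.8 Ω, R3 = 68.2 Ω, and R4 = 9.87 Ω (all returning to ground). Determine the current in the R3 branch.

I ≈ 0.248 A

Combine the parallel branches: R_p = (1/5.01 + 1/58.8 + 1/68.2 + 1/9.87)⁻¹ = 3.007 Ω.
V_A by voltage divider: V_A = 34.3 × 3.007/(3.09 + 3.007) = 16.92 V.
Branch current I = V_A/R3 = 16.92/68.2 = 0.2480 A.
(Equivalently: I_total = 5.626 A, then current-divider fraction G_k/ΣG = 0.04409.)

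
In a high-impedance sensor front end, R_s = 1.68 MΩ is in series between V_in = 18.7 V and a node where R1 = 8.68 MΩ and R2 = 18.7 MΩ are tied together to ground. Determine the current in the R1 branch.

Equivalent of the parallel group: R_p = 5.928 MΩ.
Node voltage V_A = V_in · R_p/(R_s + R_p) = 18.7 × 0.7792 = 14.57 V.
I(R1) = V_A / R1 = 14.57/8.68 = 1.679 µA.
(Equivalently: I_total = 2.458 µA, then current-divider fraction G_k/ΣG = 0.6830.)

I ≈ 1.68 µA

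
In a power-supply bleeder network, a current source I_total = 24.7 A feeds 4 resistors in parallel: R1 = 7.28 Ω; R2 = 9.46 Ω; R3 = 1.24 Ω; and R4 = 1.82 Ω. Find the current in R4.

ΣG = 1/7.28 + 1/9.46 + 1/1.24 + 1/1.82 = 1.599.
By the current-divider rule, I = I_total · G_k/ΣG = 24.7 × 0.3436 = 8.488 A.

I ≈ 8.49 A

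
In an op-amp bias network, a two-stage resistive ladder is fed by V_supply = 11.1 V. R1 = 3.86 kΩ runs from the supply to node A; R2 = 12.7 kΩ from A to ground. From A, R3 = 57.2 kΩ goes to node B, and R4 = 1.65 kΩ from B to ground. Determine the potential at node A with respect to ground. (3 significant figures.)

The second stage (R3 + R4 = 58.85 kΩ) loads node A in parallel with R2.
R2 ‖ (R3+R4) = 10.45 kΩ.
So V_A = 11.1 × 0.7302 = 8.105 V.

V_A ≈ 8.10 V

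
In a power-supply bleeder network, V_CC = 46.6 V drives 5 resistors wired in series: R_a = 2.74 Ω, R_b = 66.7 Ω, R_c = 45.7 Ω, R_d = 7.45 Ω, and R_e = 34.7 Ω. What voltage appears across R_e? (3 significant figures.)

Series total: ΣR = 2.74 + 66.7 + 45.7 + 7.45 + 34.7 = 157.3 Ω.
Voltage divider: V = V_CC · (34.70 / 157.3) = 46.6 × 0.2206 = 10.28 V.

V ≈ 10.3 V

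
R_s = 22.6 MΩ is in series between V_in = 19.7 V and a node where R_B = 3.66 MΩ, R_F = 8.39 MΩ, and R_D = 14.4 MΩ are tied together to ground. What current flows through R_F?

Combine the parallel branches: R_p = (1/3.66 + 1/8.39 + 1/14.4)⁻¹ = 2.165 MΩ.
Node voltage V_A = V_in · R_p/(R_s + R_p) = 19.7 × 0.08743 = 1.722 V.
I(R_F) = V_A / R_F = 1.722/8.39 = 0.2053 µA.

I ≈ 0.205 µA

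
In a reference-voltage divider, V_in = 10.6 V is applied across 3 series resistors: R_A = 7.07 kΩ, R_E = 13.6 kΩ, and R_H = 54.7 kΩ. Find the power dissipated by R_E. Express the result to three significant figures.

P ≈ 0.269 mW

Series current I = V_in/ΣR = 10.6/75.37 = 0.1406 mA.
P = I²R = 0.01978 × 13.6 = 0.2690 mW.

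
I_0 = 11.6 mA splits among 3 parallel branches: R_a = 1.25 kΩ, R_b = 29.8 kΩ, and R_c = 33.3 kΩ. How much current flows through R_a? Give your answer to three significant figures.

Conductances: ΣG = 1/1.25 + 1/29.8 + 1/33.3 = 0.8636 (1/kΩ).
Current divider: I(R_a) = I_0 · G_k/ΣG = 11.6 × (0.8000/0.8636) = 11.6 × 0.9264 = 10.75 mA.

I ≈ 10.7 mA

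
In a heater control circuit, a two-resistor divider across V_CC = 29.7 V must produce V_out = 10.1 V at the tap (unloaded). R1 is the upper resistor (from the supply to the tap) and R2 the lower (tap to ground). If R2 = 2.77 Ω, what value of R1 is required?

V_out/V_CC = R2/(R1+R2) = 0.3401.
R1 = R2·(1/k − 1) = 2.77 × 1.941 = 5.375 Ω.

R1 ≈ 5.38 Ω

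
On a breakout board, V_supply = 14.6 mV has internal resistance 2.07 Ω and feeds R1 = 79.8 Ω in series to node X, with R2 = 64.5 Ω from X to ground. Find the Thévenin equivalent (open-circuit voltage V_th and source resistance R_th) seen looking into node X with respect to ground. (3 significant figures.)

R1' = 2.07 + 79.8 = 81.87 Ω (source resistance + R1).
With X open, the divider is unloaded: V_th = 14.6 × 64.5/146.4 = 6.434 mV.
Zeroing V_supply shorts the top of R1' to ground, so R_th = R1' ‖ R2 = 36.08 Ω.

V_th ≈ 6.43 mV, R_th ≈ 36.1 Ω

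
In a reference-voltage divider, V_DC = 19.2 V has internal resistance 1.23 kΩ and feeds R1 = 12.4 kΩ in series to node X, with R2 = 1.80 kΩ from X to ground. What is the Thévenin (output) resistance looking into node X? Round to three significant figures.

R_th ≈ 1.59 kΩ

R1' = 1.23 + 12.4 = 13.63 kΩ (source resistance + R1).
Zeroing V_DC shorts the top of R1' to ground, so R_th = R1' ‖ R2 = 1.590 kΩ.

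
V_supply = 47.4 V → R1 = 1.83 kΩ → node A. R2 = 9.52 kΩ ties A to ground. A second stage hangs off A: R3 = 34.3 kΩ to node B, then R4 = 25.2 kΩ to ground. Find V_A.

V_A ≈ 38.8 V

Looking into the second stage from A: R3 + R4 = 59.50 kΩ appears in parallel with R2.
R2 ‖ (R3+R4) = 8.207 kΩ.
V_A = 47.4 × 8.207/(1.83 + 8.207) = 38.76 V.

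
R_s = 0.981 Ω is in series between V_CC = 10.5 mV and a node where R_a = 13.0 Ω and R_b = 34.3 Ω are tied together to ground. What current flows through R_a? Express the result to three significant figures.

Combine the parallel branches: R_p = (1/13.0 + 1/34.3)⁻¹ = 9.427 Ω.
V_A = 10.5 × 9.427/10.41 = 9.510 mV.
I(R_a) = V_A / R_a = 9.510/13.0 = 0.7316 mA.

I ≈ 0.732 mA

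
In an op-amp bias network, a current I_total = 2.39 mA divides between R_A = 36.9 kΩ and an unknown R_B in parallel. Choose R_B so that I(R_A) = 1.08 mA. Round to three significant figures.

R_B ≈ 30.4 kΩ

In a two-way split, I_A/I_total = R_B/(R_A + R_B).
1.08/2.39 = R_B/(R_A + R_B) → R_B = R_A · (0.4519)/(1 − 0.4519) = 36.9 × 0.8244 = 30.42 kΩ.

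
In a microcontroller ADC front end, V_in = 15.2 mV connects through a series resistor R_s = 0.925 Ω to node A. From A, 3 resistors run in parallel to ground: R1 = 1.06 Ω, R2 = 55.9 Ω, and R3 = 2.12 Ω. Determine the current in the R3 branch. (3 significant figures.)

I ≈ 3.08 mA

Parallel bank: R_p = 1/(1/1.06 + 1/55.9 + 1/2.12) = 0.6978 Ω.
Node voltage V_A = V_in · R_p/(R_s + R_p) = 15.2 × 0.4300 = 6.536 mV.
I(R3) = V_A / R3 = 6.536/2.12 = 3.083 mA.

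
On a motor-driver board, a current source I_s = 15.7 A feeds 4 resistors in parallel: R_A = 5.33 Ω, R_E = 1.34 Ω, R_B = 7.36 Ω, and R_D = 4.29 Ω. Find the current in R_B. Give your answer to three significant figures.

Total conductance ΣG = 1/5.33 + 1/1.34 + 1/7.36 + 1/4.29 = 1.303 (units of 1/Ω).
By the current-divider rule, I = I_s · G_k/ΣG = 15.7 × 0.1043 = 1.637 A.

I ≈ 1.64 A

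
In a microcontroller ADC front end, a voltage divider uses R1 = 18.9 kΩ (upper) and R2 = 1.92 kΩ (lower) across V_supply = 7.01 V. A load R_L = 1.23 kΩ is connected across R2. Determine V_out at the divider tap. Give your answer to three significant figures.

V_out ≈ 0.267 V

The load sits in parallel with R2, giving an effective lower resistance R2' = R2·R_L/(R2+R_L) = 0.7497 kΩ.
Now apply the divider: V_out = 7.01 × 0.03815 = 0.2675 V.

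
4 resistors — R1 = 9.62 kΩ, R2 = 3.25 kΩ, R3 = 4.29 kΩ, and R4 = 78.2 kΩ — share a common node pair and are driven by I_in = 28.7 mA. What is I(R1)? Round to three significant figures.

I ≈ 4.54 mA

Conductances: ΣG = 1/9.62 + 1/3.25 + 1/4.29 + 1/78.2 = 0.6575 (1/kΩ).
By the current-divider rule, I = I_in · G_k/ΣG = 28.7 × 0.1581 = 4.537 mA.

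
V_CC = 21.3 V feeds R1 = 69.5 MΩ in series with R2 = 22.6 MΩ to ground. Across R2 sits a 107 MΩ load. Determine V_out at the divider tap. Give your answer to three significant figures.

V_out ≈ 4.51 V

First combine the lower leg with the load: R2 ‖ R_L = 18.66 MΩ.
Now apply the divider: V_out = 21.3 × 0.2117 = 4.508 V.
(Unloaded it would be 5.23 V; the load pulls it down.)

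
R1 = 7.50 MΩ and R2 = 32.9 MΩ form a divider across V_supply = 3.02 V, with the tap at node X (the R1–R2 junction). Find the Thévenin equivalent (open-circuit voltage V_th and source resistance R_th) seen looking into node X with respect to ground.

V_th is the unloaded tap voltage: V_supply · R2/(R1+R2) = 3.02 × 0.8144 = 2.459 V.
Zeroing V_supply shorts the top of R1 to ground, so R_th = R1 ‖ R2 = 6.108 MΩ.

V_th ≈ 2.46 V, R_th ≈ 6.11 MΩ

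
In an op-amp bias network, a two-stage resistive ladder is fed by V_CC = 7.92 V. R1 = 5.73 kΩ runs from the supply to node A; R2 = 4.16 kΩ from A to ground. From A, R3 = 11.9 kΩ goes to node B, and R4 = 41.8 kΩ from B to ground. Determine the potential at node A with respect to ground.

Node A sees R2 in parallel with the series input of stage 2, R3 + R4 = 53.70 kΩ.
Effective lower resistance at A: R2 ‖ 53.70 = 3.861 kΩ.
So V_A = 7.92 × 0.4026 = 3.188 V.

V_A ≈ 3.19 V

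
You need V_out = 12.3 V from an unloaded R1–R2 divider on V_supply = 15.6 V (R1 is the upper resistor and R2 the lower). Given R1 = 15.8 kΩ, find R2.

R2 ≈ 58.9 kΩ

The divider ratio is R2/(R1+R2) = 12.3/15.6 = 0.7885.
Rearranging, R2 = R1·k/(1−k) = 15.8 × 3.727 = 58.89 kΩ.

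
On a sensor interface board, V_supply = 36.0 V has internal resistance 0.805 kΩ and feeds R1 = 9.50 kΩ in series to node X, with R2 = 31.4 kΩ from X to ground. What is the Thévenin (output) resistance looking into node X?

R1' = 0.805 + 9.50 = 10.30 kΩ (source resistance + R1).
Zeroing V_supply shorts the top of R1' to ground, so R_th = R1' ‖ R2 = 7.759 kΩ.

R_th ≈ 7.76 kΩ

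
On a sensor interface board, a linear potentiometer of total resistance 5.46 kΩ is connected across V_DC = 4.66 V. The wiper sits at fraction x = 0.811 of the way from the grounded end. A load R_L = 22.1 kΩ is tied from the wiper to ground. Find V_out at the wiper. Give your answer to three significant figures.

Lower segment x·R_p = 4.428 kΩ; upper segment (1−x)·R_p = 1.032 kΩ.
R_L loads the lower segment: effective lower R = 3.689 kΩ.
Loaded-divider output: V_out = 4.66 × 0.7814 = 3.641 V.

V_out ≈ 3.64 V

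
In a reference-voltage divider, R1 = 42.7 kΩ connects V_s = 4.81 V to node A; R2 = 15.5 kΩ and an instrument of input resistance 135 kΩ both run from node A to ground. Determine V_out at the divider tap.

V_out ≈ 1.18 V

The load sits in parallel with R2, giving an effective lower resistance R2' = R2·R_L/(R2+R_L) = 13.90 kΩ.
Voltage divider with the loaded lower leg: V_out = 4.81 × 13.90/(42.7 + 13.90) = 4.81 × 0.2456 = 1.181 V.
(Unloaded it would be 1.28 V; the load pulls it down.)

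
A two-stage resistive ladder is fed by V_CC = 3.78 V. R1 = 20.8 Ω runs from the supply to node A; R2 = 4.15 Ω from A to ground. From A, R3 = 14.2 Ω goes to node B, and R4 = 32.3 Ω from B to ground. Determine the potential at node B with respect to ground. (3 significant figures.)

V_B ≈ 0.406 V

Looking into the second stage from A: R3 + R4 = 46.50 Ω appears in parallel with R2.
R2 ‖ (R3+R4) = 3.810 Ω.
So V_A = 3.78 × 0.1548 = 0.5852 V.
V_B = V_A × 0.6946 = 0.4065 V.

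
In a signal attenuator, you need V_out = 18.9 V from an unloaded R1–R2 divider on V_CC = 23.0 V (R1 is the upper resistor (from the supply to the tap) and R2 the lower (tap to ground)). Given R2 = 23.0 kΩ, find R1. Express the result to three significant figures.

Required fraction k = V_out/V_CC = 0.8217.
Rearranging, R1 = R2·(1−k)/k = 23.0 × 0.2169 = 4.989 kΩ.

R1 ≈ 4.99 kΩ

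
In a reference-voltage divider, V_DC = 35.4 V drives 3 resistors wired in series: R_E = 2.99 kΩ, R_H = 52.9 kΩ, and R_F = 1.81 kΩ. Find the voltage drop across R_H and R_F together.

V ≈ 33.6 V

Total series resistance ΣR = 2.99 + 52.9 + 1.81 = 57.70 kΩ.
R_{R_H..R_F} = 52.9 + 1.81 = 54.71 kΩ.
V = V_DC · R/ΣR = 35.4 × 0.9482 = 33.57 V.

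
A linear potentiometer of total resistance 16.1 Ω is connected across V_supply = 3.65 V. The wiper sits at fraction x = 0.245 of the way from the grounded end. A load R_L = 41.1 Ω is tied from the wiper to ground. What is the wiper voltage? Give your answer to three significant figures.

V_out ≈ 0.834 V

Split the track: R_lower = x·R_p = 3.945 Ω, R_upper = (1−x)·R_p = 12.16 Ω.
R_L loads the lower segment: effective lower R = 3.599 Ω.
V_out = 3.65 × 3.599/(12.16 + 3.599) = 0.8338 V.
(Unloaded: V_out = x·V_supply = 0.894 V.)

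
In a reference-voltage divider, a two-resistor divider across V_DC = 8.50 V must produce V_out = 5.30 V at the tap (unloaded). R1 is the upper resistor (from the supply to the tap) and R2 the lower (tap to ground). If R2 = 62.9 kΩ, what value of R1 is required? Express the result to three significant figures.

R1 ≈ 38.0 kΩ

Required fraction k = V_out/V_DC = 0.6235.
Rearranging, R1 = R2·(1−k)/k = 62.9 × 0.6038 = 37.98 kΩ.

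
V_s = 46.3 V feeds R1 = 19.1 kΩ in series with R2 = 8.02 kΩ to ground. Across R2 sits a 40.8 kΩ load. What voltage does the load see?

R2 ‖ R_L = (8.02 × 40.8)/(8.02 + 40.8) = 6.702 kΩ.
Now apply the divider: V_out = 46.3 × 0.2598 = 12.03 V.
(Unloaded it would be 13.7 V; the load pulls it down.)

V_out ≈ 12.0 V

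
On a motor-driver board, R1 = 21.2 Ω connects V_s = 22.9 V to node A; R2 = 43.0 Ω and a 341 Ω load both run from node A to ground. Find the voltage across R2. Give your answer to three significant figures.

V_out ≈ 14.7 V

First combine the lower leg with the load: R2 ‖ R_L = 38.18 Ω.
Voltage divider with the loaded lower leg: V_out = 22.9 × 38.18/(21.2 + 38.18) = 22.9 × 0.6430 = 14.72 V.
(Unloaded it would be 15.3 V; the load pulls it down.)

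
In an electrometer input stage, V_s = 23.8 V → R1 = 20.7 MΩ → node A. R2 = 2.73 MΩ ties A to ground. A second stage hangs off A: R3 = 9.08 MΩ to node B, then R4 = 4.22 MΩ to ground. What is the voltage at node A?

Node A sees R2 in parallel with the series input of stage 2, R3 + R4 = 13.30 MΩ.
R2 ‖ (R3+R4) = 2.265 MΩ.
First divider: V_A = V_s · 2.265/(20.7 + 2.265) = 2.347 V.

V_A ≈ 2.35 V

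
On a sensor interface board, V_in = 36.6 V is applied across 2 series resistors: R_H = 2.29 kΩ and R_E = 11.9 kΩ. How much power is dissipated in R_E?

P ≈ 79.2 mW

The common current is I = 36.6/14.19 = 2.579 mA.
V(R_E) = I·R = 30.69 V; P = V·I = 30.69 × 2.579 = 79.17 mW.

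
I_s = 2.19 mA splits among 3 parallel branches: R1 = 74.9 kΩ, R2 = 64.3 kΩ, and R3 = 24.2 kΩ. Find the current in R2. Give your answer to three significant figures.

I ≈ 0.485 mA

Total conductance ΣG = 1/74.9 + 1/64.3 + 1/24.2 = 0.07023 (units of 1/kΩ).
By the current-divider rule, I = I_s · G_k/ΣG = 2.19 × 0.2215 = 0.4850 mA.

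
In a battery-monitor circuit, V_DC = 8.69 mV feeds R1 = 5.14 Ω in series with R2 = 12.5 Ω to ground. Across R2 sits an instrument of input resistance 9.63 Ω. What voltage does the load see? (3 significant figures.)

R2 ‖ R_L = (12.5 × 9.63)/(12.5 + 9.63) = 5.439 Ω.
Voltage divider with the loaded lower leg: V_out = 8.69 × 5.439/(5.14 + 5.439) = 8.69 × 0.5142 = 4.468 mV.

V_out ≈ 4.47 mV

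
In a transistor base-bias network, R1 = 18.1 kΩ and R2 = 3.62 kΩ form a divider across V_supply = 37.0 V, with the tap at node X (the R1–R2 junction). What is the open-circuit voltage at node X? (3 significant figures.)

V_th ≈ 6.17 V

V_th is the unloaded tap voltage: V_supply · R2/(R1+R2) = 37.0 × 0.1667 = 6.167 V.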